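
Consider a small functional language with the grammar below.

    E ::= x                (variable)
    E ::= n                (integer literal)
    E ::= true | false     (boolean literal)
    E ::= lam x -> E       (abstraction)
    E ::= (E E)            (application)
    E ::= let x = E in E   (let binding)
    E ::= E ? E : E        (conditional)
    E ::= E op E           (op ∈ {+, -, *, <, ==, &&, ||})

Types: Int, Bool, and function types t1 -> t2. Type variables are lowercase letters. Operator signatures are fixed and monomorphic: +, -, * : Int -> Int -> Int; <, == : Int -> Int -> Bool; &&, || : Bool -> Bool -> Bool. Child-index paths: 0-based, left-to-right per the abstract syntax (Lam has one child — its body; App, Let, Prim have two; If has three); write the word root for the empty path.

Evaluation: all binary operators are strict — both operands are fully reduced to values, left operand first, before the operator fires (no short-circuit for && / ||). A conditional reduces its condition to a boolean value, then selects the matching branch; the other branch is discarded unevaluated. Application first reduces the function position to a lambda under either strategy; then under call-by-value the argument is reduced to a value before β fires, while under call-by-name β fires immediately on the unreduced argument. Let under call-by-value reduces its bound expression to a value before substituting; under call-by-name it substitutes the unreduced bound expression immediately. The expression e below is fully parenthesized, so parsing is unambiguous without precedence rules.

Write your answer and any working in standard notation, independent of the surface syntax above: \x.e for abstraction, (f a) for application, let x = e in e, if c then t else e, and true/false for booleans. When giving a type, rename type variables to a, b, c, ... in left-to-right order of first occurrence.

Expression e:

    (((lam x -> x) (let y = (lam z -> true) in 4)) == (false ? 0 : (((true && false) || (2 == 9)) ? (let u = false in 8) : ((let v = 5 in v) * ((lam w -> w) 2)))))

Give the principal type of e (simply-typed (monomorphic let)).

Answer: Bool

Derivation:
x : a
\x._ : a -> a
\z._ : b -> Bool
let y : b -> Bool
  unify a -> a ~ Int -> c
  unify a ~ Int
  unify Int ~ c
_ _ : Int
  unify Int ~ Int
  unify Bool ~ Bool
  unify Bool ~ Bool
  unify Bool ~ Bool
  unify Bool ~ Bool
  unify Int ~ Int
  unify Int ~ Int
  unify Bool ~ Bool
  unify Bool ~ Bool
let u : Bool
let v : Int
v : Int
  unify Int ~ Int
w : d
\w._ : d -> d
  unify d -> d ~ Int -> e
  unify d ~ Int
  unify Int ~ e
_ _ : Int
  unify Int ~ Int
  unify Int ~ Int
  unify Int ~ Int
  unify Int ~ Int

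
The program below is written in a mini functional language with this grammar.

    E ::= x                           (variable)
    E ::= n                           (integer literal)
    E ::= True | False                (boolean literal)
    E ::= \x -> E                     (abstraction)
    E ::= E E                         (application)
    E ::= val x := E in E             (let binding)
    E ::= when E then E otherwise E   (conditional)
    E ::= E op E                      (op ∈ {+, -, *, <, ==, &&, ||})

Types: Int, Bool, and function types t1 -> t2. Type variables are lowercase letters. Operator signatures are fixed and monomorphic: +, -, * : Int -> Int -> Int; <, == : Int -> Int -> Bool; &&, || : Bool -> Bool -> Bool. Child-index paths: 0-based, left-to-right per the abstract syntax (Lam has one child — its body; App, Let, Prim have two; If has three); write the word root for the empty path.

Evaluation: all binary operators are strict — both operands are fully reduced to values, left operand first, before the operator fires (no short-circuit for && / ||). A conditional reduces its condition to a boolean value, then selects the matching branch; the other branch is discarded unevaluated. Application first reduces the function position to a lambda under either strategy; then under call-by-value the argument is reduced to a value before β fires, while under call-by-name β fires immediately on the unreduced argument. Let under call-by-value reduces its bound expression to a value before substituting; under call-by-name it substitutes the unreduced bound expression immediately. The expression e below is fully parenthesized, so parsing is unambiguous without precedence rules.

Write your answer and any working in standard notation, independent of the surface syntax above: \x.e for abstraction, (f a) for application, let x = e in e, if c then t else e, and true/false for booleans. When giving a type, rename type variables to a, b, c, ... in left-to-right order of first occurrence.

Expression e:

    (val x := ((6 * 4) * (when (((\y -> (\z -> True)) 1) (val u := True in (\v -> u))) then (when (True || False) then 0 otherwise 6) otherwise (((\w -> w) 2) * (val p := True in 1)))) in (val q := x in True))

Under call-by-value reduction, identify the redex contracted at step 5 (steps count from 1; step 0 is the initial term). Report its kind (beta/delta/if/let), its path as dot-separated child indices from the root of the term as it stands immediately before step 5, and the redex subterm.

Working:
step 0: (let x = ((6 * 4) * (if (((\y.(\z.true)) 1) (let u = true in (\v.u))) then (if (true || false) then 0 else 6) else (((\w.w) 2) * (let p = true in 1)))) in (let q = x in true))
step 1: [delta@0.0] (let x = (24 * (if (((\y.(\z.true)) 1) (let u = true in (\v.u))) then (if (true || false) then 0 else 6) else (((\w.w) 2) * (let p = true in 1)))) in (let q = x in true))
step 2: [beta@0.1.0.0] (let x = (24 * (if ((\z.true) (let u = true in (\v.u))) then (if (true || false) then 0 else 6) else (((\w.w) 2) * (let p = true in 1)))) in (let q = x in true))
step 3: [let@0.1.0.1] (let x = (24 * (if ((\z.true) (\v.true)) then (if (true || false) then 0 else 6) else (((\w.w) 2) * (let p = true in 1)))) in (let q = x in true))
step 4: [beta@0.1.0] (let x = (24 * (if true then (if (true || false) then 0 else 6) else (((\w.w) 2) * (let p = true in 1)))) in (let q = x in true))
step 5: [if@0.1] (let x = (24 * (if (true || false) then 0 else 6)) in (let q = x in true))

Answer: if at 0.1 : (if true then (if (true || false) then 0 else 6) else (((\w.w) 2) * (let p = true in 1)))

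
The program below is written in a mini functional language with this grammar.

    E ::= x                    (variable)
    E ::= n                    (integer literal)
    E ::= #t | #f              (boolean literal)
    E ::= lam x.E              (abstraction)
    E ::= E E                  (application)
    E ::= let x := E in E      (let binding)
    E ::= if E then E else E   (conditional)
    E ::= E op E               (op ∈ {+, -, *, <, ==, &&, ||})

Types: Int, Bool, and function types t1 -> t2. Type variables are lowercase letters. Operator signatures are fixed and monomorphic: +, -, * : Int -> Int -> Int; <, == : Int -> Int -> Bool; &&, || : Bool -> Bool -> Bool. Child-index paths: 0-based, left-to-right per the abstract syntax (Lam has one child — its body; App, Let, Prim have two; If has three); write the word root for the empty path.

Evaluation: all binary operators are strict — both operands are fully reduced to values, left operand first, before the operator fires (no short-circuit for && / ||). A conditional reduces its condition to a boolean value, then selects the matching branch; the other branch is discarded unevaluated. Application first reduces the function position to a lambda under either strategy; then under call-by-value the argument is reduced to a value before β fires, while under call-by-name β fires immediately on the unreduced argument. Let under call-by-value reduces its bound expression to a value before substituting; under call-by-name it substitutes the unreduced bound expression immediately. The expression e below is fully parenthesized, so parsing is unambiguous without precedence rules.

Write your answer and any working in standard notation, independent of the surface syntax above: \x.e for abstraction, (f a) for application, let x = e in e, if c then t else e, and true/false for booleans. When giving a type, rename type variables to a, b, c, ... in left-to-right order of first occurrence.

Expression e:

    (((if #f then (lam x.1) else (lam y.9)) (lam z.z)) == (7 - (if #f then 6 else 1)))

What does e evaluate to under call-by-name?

Answer: false

Working:
step 0: (((if false then (\x.1) else (\y.9)) (\z.z)) == (7 - (if false then 6 else 1)))
step 1: [if@0.0] (((\y.9) (\z.z)) == (7 - (if false then 6 else 1)))
step 2: [beta@0] (9 == (7 - (if false then 6 else 1)))
step 3: [if@1.1] (9 == (7 - 1))
step 4: [delta@1] (9 == 6)
step 5: [delta@root] false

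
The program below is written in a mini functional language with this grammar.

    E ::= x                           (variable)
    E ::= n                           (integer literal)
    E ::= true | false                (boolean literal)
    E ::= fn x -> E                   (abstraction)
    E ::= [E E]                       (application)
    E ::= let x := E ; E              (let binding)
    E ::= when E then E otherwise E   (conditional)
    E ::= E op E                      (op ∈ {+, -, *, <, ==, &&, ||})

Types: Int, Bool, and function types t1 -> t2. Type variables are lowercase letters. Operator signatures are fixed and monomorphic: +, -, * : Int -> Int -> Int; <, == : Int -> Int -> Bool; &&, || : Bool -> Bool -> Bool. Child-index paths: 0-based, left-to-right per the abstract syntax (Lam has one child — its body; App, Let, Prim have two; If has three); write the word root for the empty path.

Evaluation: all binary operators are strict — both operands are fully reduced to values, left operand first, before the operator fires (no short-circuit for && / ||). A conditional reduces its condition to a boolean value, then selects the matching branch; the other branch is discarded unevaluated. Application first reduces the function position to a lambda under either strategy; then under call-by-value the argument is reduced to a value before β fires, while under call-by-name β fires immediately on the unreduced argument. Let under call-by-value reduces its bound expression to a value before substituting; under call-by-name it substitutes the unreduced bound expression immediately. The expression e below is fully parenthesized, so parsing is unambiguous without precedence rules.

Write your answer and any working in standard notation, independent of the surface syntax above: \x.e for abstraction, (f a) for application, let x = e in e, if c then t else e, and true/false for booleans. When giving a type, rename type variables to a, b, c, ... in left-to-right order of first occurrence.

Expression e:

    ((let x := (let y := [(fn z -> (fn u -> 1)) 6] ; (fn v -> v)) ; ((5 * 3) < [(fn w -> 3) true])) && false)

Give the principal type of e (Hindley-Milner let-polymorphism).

Answer: Bool

Derivation:
\u._ : b -> Int
\z._ : a -> b -> Int
  unify a -> b -> Int ~ Int -> c
  unify a ~ Int
  unify b -> Int ~ c
_ _ : b -> Int
let y : forall. b -> Int
v : d
\v._ : d -> d
let x : forall. d -> d
  unify Int ~ Int
  unify Int ~ Int
  unify Int ~ Int
\w._ : e -> Int
  unify e -> Int ~ Bool -> f
  unify e ~ Bool
  unify Int ~ f
_ _ : Int
  unify Int ~ Int
  unify Bool ~ Bool
  unify Bool ~ Bool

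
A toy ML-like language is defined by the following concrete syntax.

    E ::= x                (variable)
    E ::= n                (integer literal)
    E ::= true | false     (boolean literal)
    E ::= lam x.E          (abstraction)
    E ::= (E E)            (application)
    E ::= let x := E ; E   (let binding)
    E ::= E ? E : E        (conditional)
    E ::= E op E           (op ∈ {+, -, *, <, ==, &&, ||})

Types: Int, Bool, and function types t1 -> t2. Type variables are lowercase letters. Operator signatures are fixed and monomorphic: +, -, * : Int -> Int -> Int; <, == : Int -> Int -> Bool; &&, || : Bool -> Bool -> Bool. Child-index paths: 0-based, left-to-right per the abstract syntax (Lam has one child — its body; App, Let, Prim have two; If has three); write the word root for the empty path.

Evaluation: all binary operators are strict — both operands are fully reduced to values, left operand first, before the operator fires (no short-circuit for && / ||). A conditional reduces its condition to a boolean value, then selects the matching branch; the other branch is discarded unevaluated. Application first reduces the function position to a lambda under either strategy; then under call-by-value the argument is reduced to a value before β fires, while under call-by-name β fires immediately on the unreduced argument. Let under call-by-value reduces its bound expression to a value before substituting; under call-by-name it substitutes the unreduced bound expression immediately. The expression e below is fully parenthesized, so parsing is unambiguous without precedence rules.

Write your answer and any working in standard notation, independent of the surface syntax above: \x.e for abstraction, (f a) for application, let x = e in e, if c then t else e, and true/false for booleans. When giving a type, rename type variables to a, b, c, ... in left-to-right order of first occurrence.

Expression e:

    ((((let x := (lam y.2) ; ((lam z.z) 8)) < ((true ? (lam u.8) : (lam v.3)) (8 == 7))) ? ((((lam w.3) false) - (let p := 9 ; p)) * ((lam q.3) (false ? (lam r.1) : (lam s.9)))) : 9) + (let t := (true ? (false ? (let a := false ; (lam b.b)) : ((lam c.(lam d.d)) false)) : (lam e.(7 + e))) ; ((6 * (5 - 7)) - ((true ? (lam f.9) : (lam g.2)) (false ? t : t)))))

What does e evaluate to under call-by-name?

Working:
step 0: ((if ((let x = (\y.2) in ((\z.z) 8)) < ((if true then (\u.8) else (\v.3)) (8 == 7))) then ((((\w.3) false) - (let p = 9 in p)) * ((\q.3) (if false then (\r.1) else (\s.9)))) else 9) + (let t = (if true then (if false then (let a = false in (\b.b)) else ((\c.(\d.d)) false)) else (\e.(7 + e))) in ((6 * (5 - 7)) - ((if true then (\f.9) else (\g.2)) (if false then t else t)))))
step 1: [let@0.0.0] ((if (((\z.z) 8) < ((if true then (\u.8) else (\v.3)) (8 == 7))) then ((((\w.3) false) - (let p = 9 in p)) * ((\q.3) (if false then (\r.1) else (\s.9)))) else 9) + (let t = (if true then (if false then (let a = false in (\b.b)) else ((\c.(\d.d)) false)) else (\e.(7 + e))) in ((6 * (5 - 7)) - ((if true then (\f.9) else (\g.2)) (if false then t else t)))))
step 2: [beta@0.0.0] ((if (8 < ((if true then (\u.8) else (\v.3)) (8 == 7))) then ((((\w.3) false) - (let p = 9 in p)) * ((\q.3) (if false then (\r.1) else (\s.9)))) else 9) + (let t = (if true then (if false then (let a = false in (\b.b)) else ((\c.(\d.d)) false)) else (\e.(7 + e))) in ((6 * (5 - 7)) - ((if true then (\f.9) else (\g.2)) (if false then t else t)))))
step 3: [if@0.0.1.0] ((if (8 < ((\u.8) (8 == 7))) then ((((\w.3) false) - (let p = 9 in p)) * ((\q.3) (if false then (\r.1) else (\s.9)))) else 9) + (let t = (if true then (if false then (let a = false in (\b.b)) else ((\c.(\d.d)) false)) else (\e.(7 + e))) in ((6 * (5 - 7)) - ((if true then (\f.9) else (\g.2)) (if false then t else t)))))
step 4: [beta@0.0.1] ((if (8 < 8) then ((((\w.3) false) - (let p = 9 in p)) * ((\q.3) (if false then (\r.1) else (\s.9)))) else 9) + (let t = (if true then (if false then (let a = false in (\b.b)) else ((\c.(\d.d)) false)) else (\e.(7 + e))) in ((6 * (5 - 7)) - ((if true then (\f.9) else (\g.2)) (if false then t else t)))))
step 5: [delta@0.0] ((if false then ((((\w.3) false) - (let p = 9 in p)) * ((\q.3) (if false then (\r.1) else (\s.9)))) else 9) + (let t = (if true then (if false then (let a = false in (\b.b)) else ((\c.(\d.d)) false)) else (\e.(7 + e))) in ((6 * (5 - 7)) - ((if true then (\f.9) else (\g.2)) (if false then t else t)))))
step 6: [if@0] (9 + (let t = (if true then (if false then (let a = false in (\b.b)) else ((\c.(\d.d)) false)) else (\e.(7 + e))) in ((6 * (5 - 7)) - ((if true then (\f.9) else (\g.2)) (if false then t else t)))))
step 7: [let@1] (9 + ((6 * (5 - 7)) - ((if true then (\f.9) else (\g.2)) (if false then (if true then (if false then (let a = false in (\b.b)) else ((\c.(\d.d)) false)) else (\e.(7 + e))) else (if true then (if false then (let a = false in (\b.b)) else ((\c.(\d.d)) false)) else (\e.(7 + e)))))))
step 8: [delta@1.0.1] (9 + ((6 * -2) - ((if true then (\f.9) else (\g.2)) (if false then (if true then (if false then (let a = false in (\b.b)) else ((\c.(\d.d)) false)) else (\e.(7 + e))) else (if true then (if false then (let a = false in (\b.b)) else ((\c.(\d.d)) false)) else (\e.(7 + e)))))))
step 9: [delta@1.0] (9 + (-12 - ((if true then (\f.9) else (\g.2)) (if false then (if true then (if false then (let a = false in (\b.b)) else ((\c.(\d.d)) false)) else (\e.(7 + e))) else (if true then (if false then (let a = false in (\b.b)) else ((\c.(\d.d)) false)) else (\e.(7 + e)))))))
step 10: [if@1.1.0] (9 + (-12 - ((\f.9) (if false then (if true then (if false then (let a = false in (\b.b)) else ((\c.(\d.d)) false)) else (\e.(7 + e))) else (if true then (if false then (let a = false in (\b.b)) else ((\c.(\d.d)) false)) else (\e.(7 + e)))))))
step 11: [beta@1.1] (9 + (-12 - 9))
step 12: [delta@1] (9 + -21)
step 13: [delta@root] -12

Answer: -12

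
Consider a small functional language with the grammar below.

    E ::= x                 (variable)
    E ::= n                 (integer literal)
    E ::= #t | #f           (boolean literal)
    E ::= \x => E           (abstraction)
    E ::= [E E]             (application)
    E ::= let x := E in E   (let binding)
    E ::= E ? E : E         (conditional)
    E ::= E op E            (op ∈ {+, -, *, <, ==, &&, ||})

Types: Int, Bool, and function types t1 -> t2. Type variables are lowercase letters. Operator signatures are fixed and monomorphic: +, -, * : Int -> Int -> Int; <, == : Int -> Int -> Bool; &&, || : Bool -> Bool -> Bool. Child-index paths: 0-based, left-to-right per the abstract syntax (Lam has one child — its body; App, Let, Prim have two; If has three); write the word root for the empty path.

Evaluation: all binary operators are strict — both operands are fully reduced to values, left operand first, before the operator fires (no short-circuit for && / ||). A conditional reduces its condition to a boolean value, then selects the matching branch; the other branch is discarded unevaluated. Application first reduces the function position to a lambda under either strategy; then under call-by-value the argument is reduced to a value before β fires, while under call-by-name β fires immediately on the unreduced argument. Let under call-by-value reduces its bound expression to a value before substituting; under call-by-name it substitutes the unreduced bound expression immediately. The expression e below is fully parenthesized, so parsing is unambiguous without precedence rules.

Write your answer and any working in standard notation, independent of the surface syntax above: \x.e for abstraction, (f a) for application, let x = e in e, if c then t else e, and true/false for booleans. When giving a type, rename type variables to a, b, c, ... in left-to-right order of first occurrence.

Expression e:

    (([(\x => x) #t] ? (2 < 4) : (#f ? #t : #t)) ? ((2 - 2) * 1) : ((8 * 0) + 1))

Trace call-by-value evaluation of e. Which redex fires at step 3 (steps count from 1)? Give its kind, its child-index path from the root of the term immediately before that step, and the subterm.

Trace:
step 0: (if (if ((\x.x) true) then (2 < 4) else (if false then true else true)) then ((2 - 2) * 1) else ((8 * 0) + 1))
step 1: [beta@0.0] (if (if true then (2 < 4) else (if false then true else true)) then ((2 - 2) * 1) else ((8 * 0) + 1))
step 2: [if@0] (if (2 < 4) then ((2 - 2) * 1) else ((8 * 0) + 1))
step 3: [delta@0] (if true then ((2 - 2) * 1) else ((8 * 0) + 1))

Answer: delta at 0 : (2 < 4)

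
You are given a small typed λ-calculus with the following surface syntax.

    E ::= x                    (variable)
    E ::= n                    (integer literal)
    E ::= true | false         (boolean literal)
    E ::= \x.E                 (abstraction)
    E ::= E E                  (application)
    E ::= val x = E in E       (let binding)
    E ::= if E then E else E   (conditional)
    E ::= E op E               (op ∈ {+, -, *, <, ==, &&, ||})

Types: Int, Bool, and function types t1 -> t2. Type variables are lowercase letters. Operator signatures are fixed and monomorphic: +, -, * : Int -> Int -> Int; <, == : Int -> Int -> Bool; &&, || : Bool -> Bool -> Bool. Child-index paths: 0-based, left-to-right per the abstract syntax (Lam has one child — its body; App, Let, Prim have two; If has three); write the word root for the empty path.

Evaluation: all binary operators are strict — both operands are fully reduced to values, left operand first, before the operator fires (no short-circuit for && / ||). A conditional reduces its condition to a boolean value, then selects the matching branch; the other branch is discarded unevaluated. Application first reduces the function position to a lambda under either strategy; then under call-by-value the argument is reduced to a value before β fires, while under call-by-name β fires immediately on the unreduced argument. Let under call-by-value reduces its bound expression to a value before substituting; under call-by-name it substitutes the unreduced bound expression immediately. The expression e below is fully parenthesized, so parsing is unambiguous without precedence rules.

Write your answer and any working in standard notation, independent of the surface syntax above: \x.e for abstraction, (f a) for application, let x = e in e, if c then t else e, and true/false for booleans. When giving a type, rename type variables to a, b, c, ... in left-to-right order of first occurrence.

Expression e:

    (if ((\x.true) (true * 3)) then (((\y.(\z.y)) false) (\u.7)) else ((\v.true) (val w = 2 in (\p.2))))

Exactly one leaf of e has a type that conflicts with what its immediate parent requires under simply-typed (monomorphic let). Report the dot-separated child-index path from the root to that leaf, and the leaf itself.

Answer: 0.1.0 : true

Derivation:
\x._ : a -> Bool
  unify Bool ~ Int
  FAIL: mismatch Bool ~ Int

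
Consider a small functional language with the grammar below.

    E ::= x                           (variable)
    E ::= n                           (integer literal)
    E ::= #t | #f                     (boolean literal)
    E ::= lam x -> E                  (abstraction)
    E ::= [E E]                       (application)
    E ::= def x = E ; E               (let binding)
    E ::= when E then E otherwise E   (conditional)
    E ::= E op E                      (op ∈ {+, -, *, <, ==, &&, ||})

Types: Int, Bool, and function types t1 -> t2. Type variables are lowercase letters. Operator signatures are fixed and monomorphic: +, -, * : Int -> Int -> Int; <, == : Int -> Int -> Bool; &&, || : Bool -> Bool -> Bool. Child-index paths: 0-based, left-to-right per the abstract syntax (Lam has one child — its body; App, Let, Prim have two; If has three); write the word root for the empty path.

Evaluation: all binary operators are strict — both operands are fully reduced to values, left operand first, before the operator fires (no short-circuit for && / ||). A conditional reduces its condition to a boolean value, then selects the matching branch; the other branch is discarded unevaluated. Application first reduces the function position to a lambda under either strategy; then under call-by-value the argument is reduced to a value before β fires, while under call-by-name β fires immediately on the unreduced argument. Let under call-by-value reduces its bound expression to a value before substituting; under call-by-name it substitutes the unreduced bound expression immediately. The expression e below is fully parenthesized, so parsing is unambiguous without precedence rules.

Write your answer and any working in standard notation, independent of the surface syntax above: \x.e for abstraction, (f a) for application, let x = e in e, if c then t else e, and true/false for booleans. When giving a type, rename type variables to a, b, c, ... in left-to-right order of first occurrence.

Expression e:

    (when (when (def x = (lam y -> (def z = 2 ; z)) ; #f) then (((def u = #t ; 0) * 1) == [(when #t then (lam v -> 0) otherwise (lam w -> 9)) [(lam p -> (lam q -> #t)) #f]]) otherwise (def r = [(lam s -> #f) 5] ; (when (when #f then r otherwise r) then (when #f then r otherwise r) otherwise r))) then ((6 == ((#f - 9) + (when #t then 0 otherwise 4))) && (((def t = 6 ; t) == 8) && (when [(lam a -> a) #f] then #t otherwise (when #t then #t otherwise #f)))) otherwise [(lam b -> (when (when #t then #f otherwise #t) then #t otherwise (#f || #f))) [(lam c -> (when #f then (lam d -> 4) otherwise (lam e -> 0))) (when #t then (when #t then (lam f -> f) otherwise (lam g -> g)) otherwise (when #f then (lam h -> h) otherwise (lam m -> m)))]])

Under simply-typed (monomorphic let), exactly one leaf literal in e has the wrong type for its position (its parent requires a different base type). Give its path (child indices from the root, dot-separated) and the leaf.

Trace:
let z : Int
z : Int
\y._ : a -> Int
let x : a -> Int
  unify Bool ~ Bool
let u : Bool
  unify Int ~ Int
  unify Int ~ Int
  unify Int ~ Int
  unify Bool ~ Bool
\v._ : b -> Int
\w._ : c -> Int
  unify b -> Int ~ c -> Int
  unify b ~ c
  unify Int ~ Int
\q._ : e -> Bool
\p._ : d -> e -> Bool
  unify d -> e -> Bool ~ Bool -> f
  unify d ~ Bool
  unify e -> Bool ~ f
_ _ : e -> Bool
  unify c -> Int ~ (e -> Bool) -> g
  unify c ~ e -> Bool
  unify Int ~ g
_ _ : Int
  unify Int ~ Int
\s._ : h -> Bool
  unify h -> Bool ~ Int -> i
  unify h ~ Int
  unify Bool ~ i
_ _ : Bool
let r : Bool
  unify Bool ~ Bool
r : Bool
r : Bool
  unify Bool ~ Bool
  unify Bool ~ Bool
  unify Bool ~ Bool
r : Bool
r : Bool
  unify Bool ~ Bool
r : Bool
  unify Bool ~ Bool
  unify Bool ~ Bool
  unify Bool ~ Bool
  unify Int ~ Int
  unify Bool ~ Int
  FAIL: mismatch Bool ~ Int

Answer: 1.0.1.0.0 : false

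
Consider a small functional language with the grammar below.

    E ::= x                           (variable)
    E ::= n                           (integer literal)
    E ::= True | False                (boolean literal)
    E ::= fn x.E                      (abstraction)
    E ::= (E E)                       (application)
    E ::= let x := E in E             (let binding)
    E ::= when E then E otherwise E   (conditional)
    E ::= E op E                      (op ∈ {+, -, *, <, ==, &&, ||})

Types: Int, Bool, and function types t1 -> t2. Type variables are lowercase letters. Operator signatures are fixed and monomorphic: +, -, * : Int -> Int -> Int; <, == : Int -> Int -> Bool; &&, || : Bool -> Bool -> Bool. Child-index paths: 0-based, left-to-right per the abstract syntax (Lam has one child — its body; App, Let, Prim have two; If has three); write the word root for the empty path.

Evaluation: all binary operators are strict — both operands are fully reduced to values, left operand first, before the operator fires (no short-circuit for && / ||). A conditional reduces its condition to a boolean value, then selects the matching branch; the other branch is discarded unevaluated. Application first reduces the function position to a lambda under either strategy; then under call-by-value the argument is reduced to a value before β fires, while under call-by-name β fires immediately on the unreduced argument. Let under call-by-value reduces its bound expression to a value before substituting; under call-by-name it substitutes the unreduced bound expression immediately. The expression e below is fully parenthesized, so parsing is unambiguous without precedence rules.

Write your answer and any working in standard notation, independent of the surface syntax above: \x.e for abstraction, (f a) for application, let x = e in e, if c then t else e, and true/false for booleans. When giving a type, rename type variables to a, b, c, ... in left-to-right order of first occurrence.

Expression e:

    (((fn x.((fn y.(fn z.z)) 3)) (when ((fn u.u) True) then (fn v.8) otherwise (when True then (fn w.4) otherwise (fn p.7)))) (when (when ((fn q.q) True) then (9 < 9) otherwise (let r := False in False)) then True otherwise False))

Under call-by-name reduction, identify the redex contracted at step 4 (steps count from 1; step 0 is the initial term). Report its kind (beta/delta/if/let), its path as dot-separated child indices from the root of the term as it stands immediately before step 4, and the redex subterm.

Trace:
step 0: (((\x.((\y.(\z.z)) 3)) (if ((\u.u) true) then (\v.8) else (if true then (\w.4) else (\p.7)))) (if (if ((\q.q) true) then (9 < 9) else (let r = false in false)) then true else false))
step 1: [beta@0] (((\y.(\z.z)) 3) (if (if ((\q.q) true) then (9 < 9) else (let r = false in false)) then true else false))
step 2: [beta@0] ((\z.z) (if (if ((\q.q) true) then (9 < 9) else (let r = false in false)) then true else false))
step 3: [beta@root] (if (if ((\q.q) true) then (9 < 9) else (let r = false in false)) then true else false)
step 4: [beta@0.0] (if (if true then (9 < 9) else (let r = false in false)) then true else false)

Answer: beta at 0.0 : ((\q.q) true)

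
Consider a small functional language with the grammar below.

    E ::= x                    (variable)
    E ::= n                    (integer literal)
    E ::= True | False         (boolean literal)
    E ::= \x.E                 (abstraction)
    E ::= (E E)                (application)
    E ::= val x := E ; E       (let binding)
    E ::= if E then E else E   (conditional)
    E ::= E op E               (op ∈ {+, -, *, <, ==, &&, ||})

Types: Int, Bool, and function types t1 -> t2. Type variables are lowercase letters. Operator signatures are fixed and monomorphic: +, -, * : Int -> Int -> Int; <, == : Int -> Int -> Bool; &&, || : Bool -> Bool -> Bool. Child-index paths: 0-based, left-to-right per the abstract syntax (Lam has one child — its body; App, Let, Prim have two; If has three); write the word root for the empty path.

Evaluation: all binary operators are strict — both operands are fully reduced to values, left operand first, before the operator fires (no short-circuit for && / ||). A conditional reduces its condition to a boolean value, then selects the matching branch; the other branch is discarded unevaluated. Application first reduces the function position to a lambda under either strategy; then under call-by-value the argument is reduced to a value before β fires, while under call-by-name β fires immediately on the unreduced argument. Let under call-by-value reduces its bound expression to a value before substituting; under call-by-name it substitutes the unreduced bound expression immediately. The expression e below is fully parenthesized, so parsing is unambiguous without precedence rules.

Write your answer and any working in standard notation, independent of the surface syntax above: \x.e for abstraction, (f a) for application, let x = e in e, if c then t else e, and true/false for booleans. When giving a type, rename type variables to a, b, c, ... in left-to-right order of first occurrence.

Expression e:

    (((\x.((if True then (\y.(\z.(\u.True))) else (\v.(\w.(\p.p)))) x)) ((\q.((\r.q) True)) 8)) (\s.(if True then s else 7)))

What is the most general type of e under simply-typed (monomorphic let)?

Answer: Bool -> Bool

Working:
  unify Bool ~ Bool
\u._ : d -> Bool
\z._ : c -> d -> Bool
\y._ : b -> c -> d -> Bool
p : g
\p._ : g -> g
\w._ : f -> g -> g
\v._ : e -> f -> g -> g
  unify b -> c -> d -> Bool ~ e -> f -> g -> g
  unify b ~ e
  unify c -> d -> Bool ~ f -> g -> g
  unify c ~ f
  unify d -> Bool ~ g -> g
  unify d ~ g
  unify Bool ~ g
x : a
  unify e -> f -> Bool -> Bool ~ a -> h
  unify e ~ a
  unify f -> Bool -> Bool ~ h
_ _ : f -> Bool -> Bool
\x._ : a -> f -> Bool -> Bool
q : i
\r._ : j -> i
  unify j -> i ~ Bool -> k
  unify j ~ Bool
  unify i ~ k
_ _ : k
\q._ : k -> k
  unify k -> k ~ Int -> l
  unify k ~ Int
  unify Int ~ l
_ _ : Int
  unify a -> f -> Bool -> Bool ~ Int -> m
  unify a ~ Int
  unify f -> Bool -> Bool ~ m
_ _ : f -> Bool -> Bool
  unify Bool ~ Bool
s : n
  unify n ~ Int
\s._ : Int -> Int
  unify f -> Bool -> Bool ~ (Int -> Int) -> o
  unify f ~ Int -> Int
  unify Bool -> Bool ~ o
_ _ : Bool -> Bool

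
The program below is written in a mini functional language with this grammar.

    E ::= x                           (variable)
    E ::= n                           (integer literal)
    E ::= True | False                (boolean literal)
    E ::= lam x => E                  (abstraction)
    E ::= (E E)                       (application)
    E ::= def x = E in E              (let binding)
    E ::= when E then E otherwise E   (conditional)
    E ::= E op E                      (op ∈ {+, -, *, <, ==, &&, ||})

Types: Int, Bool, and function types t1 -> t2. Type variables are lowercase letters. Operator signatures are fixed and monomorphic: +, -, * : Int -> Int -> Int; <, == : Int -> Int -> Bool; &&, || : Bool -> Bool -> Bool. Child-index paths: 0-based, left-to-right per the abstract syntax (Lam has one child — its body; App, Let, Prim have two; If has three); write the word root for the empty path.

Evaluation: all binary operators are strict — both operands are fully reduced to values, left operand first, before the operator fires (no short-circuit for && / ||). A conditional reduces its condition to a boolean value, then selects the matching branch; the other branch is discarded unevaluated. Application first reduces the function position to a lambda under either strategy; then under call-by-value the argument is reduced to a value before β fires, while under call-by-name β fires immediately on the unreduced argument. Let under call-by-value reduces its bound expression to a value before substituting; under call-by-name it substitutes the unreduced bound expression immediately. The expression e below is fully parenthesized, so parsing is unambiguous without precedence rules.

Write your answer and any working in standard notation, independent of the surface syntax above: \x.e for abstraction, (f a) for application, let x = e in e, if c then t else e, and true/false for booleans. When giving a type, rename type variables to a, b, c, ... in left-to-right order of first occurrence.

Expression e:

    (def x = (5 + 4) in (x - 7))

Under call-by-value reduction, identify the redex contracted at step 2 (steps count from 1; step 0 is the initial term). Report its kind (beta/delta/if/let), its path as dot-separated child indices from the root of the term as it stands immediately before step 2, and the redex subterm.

Answer: let at root : (let x = 9 in (x - 7))

Working:
step 0: (let x = (5 + 4) in (x - 7))
step 1: [delta@0] (let x = 9 in (x - 7))
step 2: [let@root] (9 - 7)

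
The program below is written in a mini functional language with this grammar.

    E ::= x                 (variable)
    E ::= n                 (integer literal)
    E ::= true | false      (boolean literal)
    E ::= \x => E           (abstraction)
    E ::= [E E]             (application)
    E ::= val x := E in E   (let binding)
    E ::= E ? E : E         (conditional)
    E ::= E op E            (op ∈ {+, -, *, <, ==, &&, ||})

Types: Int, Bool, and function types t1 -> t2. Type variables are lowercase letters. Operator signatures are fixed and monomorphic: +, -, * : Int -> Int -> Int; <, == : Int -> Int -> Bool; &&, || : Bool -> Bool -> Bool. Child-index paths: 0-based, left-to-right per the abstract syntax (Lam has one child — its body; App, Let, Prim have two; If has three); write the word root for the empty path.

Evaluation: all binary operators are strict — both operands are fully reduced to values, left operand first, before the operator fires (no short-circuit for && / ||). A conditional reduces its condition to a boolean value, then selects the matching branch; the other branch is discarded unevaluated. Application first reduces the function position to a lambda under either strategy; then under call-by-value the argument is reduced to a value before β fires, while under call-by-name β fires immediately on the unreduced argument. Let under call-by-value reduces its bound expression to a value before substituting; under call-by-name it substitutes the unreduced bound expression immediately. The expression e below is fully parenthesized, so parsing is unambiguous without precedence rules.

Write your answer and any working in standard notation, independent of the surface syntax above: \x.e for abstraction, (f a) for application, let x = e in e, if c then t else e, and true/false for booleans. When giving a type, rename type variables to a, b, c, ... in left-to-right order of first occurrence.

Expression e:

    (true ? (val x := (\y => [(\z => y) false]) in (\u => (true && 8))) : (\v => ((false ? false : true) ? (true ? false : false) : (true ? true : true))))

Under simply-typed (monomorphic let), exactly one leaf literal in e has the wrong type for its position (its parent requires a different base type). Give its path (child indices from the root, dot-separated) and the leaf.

Trace:
  unify Bool ~ Bool
y : a
\z._ : b -> a
  unify b -> a ~ Bool -> c
  unify b ~ Bool
  unify a ~ c
_ _ : c
\y._ : c -> c
let x : c -> c
  unify Bool ~ Bool
  unify Int ~ Bool
  FAIL: mismatch Int ~ Bool

Answer: 1.1.0.1 : 8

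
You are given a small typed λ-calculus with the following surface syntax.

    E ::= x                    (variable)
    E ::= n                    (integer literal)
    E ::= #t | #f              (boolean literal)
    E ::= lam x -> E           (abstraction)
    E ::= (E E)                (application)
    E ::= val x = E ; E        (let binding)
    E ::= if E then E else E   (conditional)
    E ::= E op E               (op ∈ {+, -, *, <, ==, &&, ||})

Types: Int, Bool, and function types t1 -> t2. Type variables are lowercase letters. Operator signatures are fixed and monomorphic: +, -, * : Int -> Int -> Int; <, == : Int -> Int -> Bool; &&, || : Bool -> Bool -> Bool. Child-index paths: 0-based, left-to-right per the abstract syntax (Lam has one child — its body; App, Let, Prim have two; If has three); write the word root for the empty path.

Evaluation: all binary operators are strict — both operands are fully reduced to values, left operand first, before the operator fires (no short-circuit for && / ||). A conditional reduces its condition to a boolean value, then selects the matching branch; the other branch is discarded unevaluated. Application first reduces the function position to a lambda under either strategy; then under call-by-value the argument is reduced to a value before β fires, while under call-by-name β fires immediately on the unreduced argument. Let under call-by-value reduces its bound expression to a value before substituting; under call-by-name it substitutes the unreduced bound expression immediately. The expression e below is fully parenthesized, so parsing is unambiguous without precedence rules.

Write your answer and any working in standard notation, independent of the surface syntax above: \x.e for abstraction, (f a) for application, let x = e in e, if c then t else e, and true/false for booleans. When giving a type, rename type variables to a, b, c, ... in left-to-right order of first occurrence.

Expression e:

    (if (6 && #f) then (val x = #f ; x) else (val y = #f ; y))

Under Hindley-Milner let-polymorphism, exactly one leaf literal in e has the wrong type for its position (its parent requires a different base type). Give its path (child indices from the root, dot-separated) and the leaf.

Derivation:
  unify Int ~ Bool
  FAIL: mismatch Int ~ Bool

Answer: 0.0 : 6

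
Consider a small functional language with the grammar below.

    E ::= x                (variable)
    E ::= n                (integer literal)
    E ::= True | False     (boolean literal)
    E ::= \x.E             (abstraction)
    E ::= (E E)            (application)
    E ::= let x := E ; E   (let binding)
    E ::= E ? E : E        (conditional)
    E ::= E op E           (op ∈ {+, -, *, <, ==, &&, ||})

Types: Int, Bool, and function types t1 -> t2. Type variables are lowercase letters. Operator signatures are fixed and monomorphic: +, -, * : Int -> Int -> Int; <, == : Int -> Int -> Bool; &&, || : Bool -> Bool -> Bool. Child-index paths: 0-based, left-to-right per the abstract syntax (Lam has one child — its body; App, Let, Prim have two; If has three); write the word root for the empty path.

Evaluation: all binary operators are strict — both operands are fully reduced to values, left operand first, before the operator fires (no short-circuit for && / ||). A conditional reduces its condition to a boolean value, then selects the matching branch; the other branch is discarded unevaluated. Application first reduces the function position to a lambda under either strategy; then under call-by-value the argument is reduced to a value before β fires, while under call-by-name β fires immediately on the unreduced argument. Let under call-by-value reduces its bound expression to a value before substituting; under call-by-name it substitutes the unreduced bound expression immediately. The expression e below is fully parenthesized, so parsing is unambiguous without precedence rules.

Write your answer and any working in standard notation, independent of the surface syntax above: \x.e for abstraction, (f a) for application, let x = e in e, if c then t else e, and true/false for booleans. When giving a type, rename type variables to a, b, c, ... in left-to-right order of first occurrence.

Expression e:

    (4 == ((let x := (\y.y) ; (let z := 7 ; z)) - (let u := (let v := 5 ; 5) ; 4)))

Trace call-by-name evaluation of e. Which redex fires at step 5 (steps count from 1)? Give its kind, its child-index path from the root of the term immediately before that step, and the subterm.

Answer: delta at root : (4 == 3)

Working:
step 0: (4 == ((let x = (\y.y) in (let z = 7 in z)) - (let u = (let v = 5 in 5) in 4)))
step 1: [let@1.0] (4 == ((let z = 7 in z) - (let u = (let v = 5 in 5) in 4)))
step 2: [let@1.0] (4 == (7 - (let u = (let v = 5 in 5) in 4)))
step 3: [let@1.1] (4 == (7 - 4))
step 4: [delta@1] (4 == 3)
step 5: [delta@root] false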